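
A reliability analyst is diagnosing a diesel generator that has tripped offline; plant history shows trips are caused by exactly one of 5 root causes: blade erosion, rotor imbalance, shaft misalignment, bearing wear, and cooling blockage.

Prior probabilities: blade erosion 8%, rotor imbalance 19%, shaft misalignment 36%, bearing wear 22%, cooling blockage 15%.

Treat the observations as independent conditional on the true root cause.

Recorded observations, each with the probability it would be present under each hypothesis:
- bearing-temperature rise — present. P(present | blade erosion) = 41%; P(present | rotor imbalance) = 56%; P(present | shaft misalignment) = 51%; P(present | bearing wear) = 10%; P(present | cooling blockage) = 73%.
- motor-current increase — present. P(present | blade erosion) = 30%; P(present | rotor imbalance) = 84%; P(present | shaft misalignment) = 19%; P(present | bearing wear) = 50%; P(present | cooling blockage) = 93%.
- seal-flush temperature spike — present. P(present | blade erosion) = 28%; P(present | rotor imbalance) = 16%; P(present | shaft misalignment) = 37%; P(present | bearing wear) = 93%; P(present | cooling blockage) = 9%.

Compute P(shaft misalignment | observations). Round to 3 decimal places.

0.262

For each hypothesis, the unnormalized posterior weight is prior × product of the observation likelihoods:
  blade erosion: 0.08 × 0.41 × 0.30 × 0.28 = 0.0027552
  rotor imbalance: 0.19 × 0.56 × 0.84 × 0.16 = 0.0143
  shaft misalignment: 0.36 × 0.51 × 0.19 × 0.37 = 0.012907
  bearing wear: 0.22 × 0.10 × 0.50 × 0.93 = 0.01023
  cooling blockage: 0.15 × 0.73 × 0.93 × 0.09 = 0.0091652
Normalizing constant Z = 0.0027552 + 0.0143 + 0.012907 + 0.01023 + 0.0091652 = 0.049358.
P(shaft misalignment | evidence) = 0.012907 / 0.049358 ≈ 0.262.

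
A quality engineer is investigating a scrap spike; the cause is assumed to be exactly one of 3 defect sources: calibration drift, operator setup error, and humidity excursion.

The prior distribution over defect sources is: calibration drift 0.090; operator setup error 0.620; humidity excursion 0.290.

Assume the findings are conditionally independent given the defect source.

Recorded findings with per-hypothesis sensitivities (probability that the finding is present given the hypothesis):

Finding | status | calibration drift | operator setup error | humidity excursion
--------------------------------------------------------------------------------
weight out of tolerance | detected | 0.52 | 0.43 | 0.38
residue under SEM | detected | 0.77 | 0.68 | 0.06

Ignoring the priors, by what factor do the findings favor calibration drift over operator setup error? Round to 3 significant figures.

Joint likelihood of the evidence pattern under each hypothesis:
  calibration drift: 0.52 × 0.77 = 0.4004
  operator setup error: 0.43 × 0.68 = 0.2924
Bayes factor = 0.4004 / 0.2924 ≈ 1.37

1.37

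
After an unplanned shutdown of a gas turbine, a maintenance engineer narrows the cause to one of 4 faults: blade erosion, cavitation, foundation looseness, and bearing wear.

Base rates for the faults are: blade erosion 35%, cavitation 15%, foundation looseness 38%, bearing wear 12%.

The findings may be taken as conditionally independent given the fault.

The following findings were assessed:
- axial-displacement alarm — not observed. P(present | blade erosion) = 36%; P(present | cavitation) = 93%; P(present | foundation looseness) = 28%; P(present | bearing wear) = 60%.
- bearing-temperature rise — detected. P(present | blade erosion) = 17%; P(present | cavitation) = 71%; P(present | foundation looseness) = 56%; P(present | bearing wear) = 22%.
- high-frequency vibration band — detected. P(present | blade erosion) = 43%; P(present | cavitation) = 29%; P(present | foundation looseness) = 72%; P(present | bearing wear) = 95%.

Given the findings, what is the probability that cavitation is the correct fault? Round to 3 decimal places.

0.016

Multiply each prior by the joint likelihood of the evidence pattern (using 1 − P(present | H) for each absent finding):
  blade erosion: 0.35 × (1 − 0.36) × 0.17 × 0.43 = 0.016374
  cavitation: 0.15 × (1 − 0.93) × 0.71 × 0.29 = 0.0021619
  foundation looseness: 0.38 × (1 − 0.28) × 0.56 × 0.72 = 0.11032
  bearing wear: 0.12 × (1 − 0.60) × 0.22 × 0.95 = 0.010032
The unnormalized weights sum to 0.13888.
P(cavitation | evidence) = 0.0021619 / 0.13888 ≈ 0.016.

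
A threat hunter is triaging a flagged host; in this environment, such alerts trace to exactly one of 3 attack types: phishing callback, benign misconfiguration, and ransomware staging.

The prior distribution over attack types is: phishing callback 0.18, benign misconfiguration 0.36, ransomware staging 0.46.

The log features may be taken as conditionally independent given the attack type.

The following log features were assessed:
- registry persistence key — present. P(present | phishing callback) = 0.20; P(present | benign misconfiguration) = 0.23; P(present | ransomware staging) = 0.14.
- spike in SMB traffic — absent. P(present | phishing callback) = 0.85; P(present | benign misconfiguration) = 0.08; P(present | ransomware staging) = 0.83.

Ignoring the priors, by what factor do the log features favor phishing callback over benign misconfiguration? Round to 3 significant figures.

0.142

Joint likelihood of the log feature pattern under each hypothesis (using 1 − P(present | H) for each absent log feature):
  phishing callback: 0.20 × (1 − 0.85) = 0.03
  benign misconfiguration: 0.23 × (1 − 0.08) = 0.2116
Bayes factor = 0.03 / 0.2116 ≈ 0.142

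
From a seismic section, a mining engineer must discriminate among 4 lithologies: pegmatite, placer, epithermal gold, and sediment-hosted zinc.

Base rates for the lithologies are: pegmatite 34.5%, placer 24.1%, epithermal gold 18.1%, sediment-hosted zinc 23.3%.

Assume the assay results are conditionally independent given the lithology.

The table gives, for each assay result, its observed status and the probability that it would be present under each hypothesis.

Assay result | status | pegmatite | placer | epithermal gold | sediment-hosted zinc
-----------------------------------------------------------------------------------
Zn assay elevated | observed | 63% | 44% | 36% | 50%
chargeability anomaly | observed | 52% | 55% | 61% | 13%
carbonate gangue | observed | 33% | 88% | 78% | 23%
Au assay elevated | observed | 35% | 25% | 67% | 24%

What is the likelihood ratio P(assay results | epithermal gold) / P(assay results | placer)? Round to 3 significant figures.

2.16

Joint likelihood of the assay result pattern under each hypothesis:
  epithermal gold: 0.36 × 0.61 × 0.78 × 0.67 = 0.11476
  placer: 0.44 × 0.55 × 0.88 × 0.25 = 0.05324
Bayes factor = 0.11476 / 0.05324 ≈ 2.16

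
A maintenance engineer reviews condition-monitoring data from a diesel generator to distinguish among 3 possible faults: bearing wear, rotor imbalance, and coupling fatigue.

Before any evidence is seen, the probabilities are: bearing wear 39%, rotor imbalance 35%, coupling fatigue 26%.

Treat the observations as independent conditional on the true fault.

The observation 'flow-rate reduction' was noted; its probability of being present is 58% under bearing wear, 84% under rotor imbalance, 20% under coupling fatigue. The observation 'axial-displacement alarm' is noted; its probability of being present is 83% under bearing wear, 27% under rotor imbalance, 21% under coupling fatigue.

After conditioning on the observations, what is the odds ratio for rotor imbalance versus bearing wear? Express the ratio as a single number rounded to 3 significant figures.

The normalizing constant cancels in an odds ratio, so compute prior × likelihood for the two hypotheses only:
  rotor imbalance: 0.35 × 0.84 × 0.27 = 0.07938
  bearing wear: 0.39 × 0.58 × 0.83 = 0.18775
Odds(rotor imbalance : bearing wear) = 0.07938 / 0.18775 ≈ 0.423.

0.423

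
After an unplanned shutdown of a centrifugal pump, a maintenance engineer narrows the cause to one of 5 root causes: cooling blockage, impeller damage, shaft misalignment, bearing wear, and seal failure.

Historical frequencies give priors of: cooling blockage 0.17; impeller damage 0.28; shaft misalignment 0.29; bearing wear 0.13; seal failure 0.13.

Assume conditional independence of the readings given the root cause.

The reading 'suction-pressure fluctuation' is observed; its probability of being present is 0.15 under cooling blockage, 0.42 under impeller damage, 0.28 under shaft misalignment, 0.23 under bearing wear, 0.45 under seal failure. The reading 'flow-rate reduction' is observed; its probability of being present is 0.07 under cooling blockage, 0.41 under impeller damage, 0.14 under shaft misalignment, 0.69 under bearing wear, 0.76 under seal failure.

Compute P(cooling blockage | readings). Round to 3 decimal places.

For each hypothesis, the unnormalized posterior weight is prior × product of the reading likelihoods:
  cooling blockage: 0.17 × 0.15 × 0.07 = 0.001785
  impeller damage: 0.28 × 0.42 × 0.41 = 0.048216
  shaft misalignment: 0.29 × 0.28 × 0.14 = 0.011368
  bearing wear: 0.13 × 0.23 × 0.69 = 0.020631
  seal failure: 0.13 × 0.45 × 0.76 = 0.04446
Normalizing constant Z = 0.001785 + 0.048216 + 0.011368 + 0.020631 + 0.04446 = 0.12646.
P(cooling blockage | evidence) = 0.001785 / 0.12646 ≈ 0.014.

0.014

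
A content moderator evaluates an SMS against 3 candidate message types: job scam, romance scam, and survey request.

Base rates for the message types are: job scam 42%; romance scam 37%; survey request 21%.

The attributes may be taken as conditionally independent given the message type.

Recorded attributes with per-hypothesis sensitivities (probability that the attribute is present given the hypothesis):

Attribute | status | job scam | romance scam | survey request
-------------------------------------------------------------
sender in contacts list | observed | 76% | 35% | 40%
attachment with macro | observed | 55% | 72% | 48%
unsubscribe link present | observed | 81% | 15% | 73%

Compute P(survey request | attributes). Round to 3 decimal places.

Multiply each prior by the joint likelihood of the attribute pattern:
  job scam: 0.42 × 0.76 × 0.55 × 0.81 = 0.1422
  romance scam: 0.37 × 0.35 × 0.72 × 0.15 = 0.013986
  survey request: 0.21 × 0.40 × 0.48 × 0.73 = 0.029434
Marginal likelihood of the evidence = 0.18562.
P(survey request | evidence) = 0.029434 / 0.18562 ≈ 0.159.

0.159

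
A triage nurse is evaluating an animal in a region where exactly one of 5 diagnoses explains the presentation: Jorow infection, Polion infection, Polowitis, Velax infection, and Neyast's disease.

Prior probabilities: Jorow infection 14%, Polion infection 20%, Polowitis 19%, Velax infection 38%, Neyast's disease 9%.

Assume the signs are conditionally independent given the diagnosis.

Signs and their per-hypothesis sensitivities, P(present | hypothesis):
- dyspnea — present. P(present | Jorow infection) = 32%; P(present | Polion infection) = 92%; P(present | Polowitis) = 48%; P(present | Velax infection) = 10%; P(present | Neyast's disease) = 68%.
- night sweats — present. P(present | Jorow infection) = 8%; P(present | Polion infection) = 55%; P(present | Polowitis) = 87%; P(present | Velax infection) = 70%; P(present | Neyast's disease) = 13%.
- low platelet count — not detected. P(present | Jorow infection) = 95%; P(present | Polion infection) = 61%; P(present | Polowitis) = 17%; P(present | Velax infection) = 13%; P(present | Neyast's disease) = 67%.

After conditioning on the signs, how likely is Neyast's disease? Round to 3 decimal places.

For each hypothesis, the unnormalized posterior weight is prior × product of the sign likelihoods (using 1 − P(present | H) for each absent sign):
  Jorow infection: 0.14 × 0.32 × 0.08 × (1 − 0.95) = 0.0001792
  Polion infection: 0.20 × 0.92 × 0.55 × (1 − 0.61) = 0.039468
  Polowitis: 0.19 × 0.48 × 0.87 × (1 − 0.17) = 0.065856
  Velax infection: 0.38 × 0.10 × 0.70 × (1 − 0.13) = 0.023142
  Neyast's disease: 0.09 × 0.68 × 0.13 × (1 − 0.67) = 0.0026255
The unnormalized weights sum to 0.13127.
P(Neyast's disease | evidence) = 0.0026255 / 0.13127 ≈ 0.020.

0.020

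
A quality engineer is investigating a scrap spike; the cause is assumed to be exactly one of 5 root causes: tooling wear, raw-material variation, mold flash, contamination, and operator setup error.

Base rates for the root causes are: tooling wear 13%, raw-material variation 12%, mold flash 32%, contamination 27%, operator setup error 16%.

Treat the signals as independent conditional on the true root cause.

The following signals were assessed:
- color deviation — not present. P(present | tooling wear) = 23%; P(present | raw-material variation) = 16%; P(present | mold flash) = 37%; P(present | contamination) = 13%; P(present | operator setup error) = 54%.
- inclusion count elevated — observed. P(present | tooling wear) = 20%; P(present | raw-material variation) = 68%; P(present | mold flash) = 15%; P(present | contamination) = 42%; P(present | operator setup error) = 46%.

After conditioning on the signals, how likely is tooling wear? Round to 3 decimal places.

By Bayes' rule with conditional independence, the unnormalized weight for each hypothesis is prior × ∏ likelihoods (using 1 − P(present | H) for each absent signal):
  tooling wear: 0.13 × (1 − 0.23) × 0.20 = 0.02002
  raw-material variation: 0.12 × (1 − 0.16) × 0.68 = 0.068544
  mold flash: 0.32 × (1 − 0.37) × 0.15 = 0.03024
  contamination: 0.27 × (1 − 0.13) × 0.42 = 0.098658
  operator setup error: 0.16 × (1 − 0.54) × 0.46 = 0.033856
Normalizing constant Z = 0.02002 + 0.068544 + 0.03024 + 0.098658 + 0.033856 = 0.25132.
P(tooling wear | evidence) = 0.02002 / 0.25132 ≈ 0.080.

0.080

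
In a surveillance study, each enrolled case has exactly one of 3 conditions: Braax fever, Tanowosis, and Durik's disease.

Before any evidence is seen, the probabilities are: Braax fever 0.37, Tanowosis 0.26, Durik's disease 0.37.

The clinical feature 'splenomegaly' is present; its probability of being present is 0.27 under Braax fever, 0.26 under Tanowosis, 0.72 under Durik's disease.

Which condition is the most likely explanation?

Multiply each prior by the likelihood of the clinical feature:
  Braax fever: 0.37 × 0.27 = 0.0999
  Tanowosis: 0.26 × 0.26 = 0.0676
  Durik's disease: 0.37 × 0.72 = 0.2664
The unnormalized weights sum to 0.4339.
P(Braax fever | evidence) ≈ 0.0999 / 0.4339 ≈ 0.230
P(Tanowosis | evidence) ≈ 0.0676 / 0.4339 ≈ 0.156
P(Durik's disease | evidence) ≈ 0.2664 / 0.4339 ≈ 0.614
The largest is 0.614, so Durik's disease is most probable.

Durik's disease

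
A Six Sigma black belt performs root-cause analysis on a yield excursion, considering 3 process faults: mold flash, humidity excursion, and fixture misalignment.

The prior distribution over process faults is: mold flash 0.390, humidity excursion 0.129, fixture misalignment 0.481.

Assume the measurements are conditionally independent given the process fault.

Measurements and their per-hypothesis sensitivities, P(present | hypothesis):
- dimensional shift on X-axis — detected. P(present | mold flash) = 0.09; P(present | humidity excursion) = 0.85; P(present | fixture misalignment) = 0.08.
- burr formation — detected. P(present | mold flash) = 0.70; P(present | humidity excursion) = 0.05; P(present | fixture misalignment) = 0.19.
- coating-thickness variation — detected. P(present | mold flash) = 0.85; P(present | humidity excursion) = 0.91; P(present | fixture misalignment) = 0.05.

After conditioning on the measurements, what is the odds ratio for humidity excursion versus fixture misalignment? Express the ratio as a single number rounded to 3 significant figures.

13.6

The normalizing constant cancels in an odds ratio, so compute prior × likelihood for the two hypotheses only:
  humidity excursion: 0.129 × 0.85 × 0.05 × 0.91 = 0.0049891
  fixture misalignment: 0.481 × 0.08 × 0.19 × 0.05 = 0.00036556
Odds(humidity excursion : fixture misalignment) = 0.0049891 / 0.00036556 ≈ 13.6.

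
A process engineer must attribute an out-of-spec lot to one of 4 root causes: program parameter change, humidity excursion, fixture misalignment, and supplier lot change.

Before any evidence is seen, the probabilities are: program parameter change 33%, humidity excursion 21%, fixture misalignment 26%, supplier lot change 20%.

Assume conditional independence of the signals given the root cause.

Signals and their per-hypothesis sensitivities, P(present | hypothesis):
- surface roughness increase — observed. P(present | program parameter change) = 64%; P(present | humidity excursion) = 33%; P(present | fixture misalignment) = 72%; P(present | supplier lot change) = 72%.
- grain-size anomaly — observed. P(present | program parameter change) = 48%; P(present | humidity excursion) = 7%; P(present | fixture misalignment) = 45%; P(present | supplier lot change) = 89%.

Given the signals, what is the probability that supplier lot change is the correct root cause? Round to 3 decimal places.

0.402

For each hypothesis, the unnormalized posterior weight is prior × product of the signal likelihoods:
  program parameter change: 0.33 × 0.64 × 0.48 = 0.10138
  humidity excursion: 0.21 × 0.33 × 0.07 = 0.004851
  fixture misalignment: 0.26 × 0.72 × 0.45 = 0.08424
  supplier lot change: 0.20 × 0.72 × 0.89 = 0.12816
Normalizing constant Z = 0.10138 + 0.004851 + 0.08424 + 0.12816 = 0.31863.
P(supplier lot change | evidence) = 0.12816 / 0.31863 ≈ 0.402.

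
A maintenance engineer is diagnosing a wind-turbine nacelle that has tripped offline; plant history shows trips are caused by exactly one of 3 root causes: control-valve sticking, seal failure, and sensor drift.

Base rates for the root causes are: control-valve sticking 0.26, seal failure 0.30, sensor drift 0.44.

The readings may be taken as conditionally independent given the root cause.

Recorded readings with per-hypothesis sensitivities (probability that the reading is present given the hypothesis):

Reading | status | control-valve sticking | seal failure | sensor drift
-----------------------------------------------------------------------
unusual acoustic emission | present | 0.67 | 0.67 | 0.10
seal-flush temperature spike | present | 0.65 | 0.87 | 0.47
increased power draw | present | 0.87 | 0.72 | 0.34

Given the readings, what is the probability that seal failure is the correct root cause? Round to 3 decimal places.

0.544

Multiply each prior by the joint likelihood of the reading pattern:
  control-valve sticking: 0.26 × 0.67 × 0.65 × 0.87 = 0.09851
  seal failure: 0.30 × 0.67 × 0.87 × 0.72 = 0.12591
  sensor drift: 0.44 × 0.10 × 0.47 × 0.34 = 0.0070312
Marginal likelihood of the evidence = 0.23145.
P(seal failure | evidence) = 0.12591 / 0.23145 ≈ 0.544.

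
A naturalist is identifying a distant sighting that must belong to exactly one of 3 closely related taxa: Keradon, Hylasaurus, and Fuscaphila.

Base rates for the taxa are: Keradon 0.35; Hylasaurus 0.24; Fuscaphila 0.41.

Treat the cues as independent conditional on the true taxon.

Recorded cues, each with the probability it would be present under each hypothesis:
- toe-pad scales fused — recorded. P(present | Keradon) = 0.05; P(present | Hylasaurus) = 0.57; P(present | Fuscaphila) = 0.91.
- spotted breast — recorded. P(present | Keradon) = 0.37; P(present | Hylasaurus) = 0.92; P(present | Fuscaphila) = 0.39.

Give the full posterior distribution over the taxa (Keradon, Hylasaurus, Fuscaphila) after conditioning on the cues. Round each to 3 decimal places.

0.023, 0.453, 0.524

For each hypothesis, the unnormalized posterior weight is prior × product of the cue likelihoods:
  Keradon: 0.35 × 0.05 × 0.37 = 0.006475
  Hylasaurus: 0.24 × 0.57 × 0.92 = 0.12586
  Fuscaphila: 0.41 × 0.91 × 0.39 = 0.14551
Normalizing constant Z = 0.006475 + 0.12586 + 0.14551 = 0.27784.
P(Keradon | evidence) = 0.006475 / 0.27784 ≈ 0.023
P(Hylasaurus | evidence) = 0.12586 / 0.27784 ≈ 0.453
P(Fuscaphila | evidence) = 0.14551 / 0.27784 ≈ 0.524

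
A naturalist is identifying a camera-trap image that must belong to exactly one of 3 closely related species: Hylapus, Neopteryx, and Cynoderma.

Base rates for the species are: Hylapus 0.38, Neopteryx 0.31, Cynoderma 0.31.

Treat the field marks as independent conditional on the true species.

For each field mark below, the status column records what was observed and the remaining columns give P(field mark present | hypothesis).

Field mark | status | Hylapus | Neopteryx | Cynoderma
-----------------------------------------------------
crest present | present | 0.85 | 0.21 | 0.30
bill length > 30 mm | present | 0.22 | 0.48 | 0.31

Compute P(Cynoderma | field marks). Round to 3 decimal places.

0.220

Multiply each prior by the joint likelihood of the field mark pattern:
  Hylapus: 0.38 × 0.85 × 0.22 = 0.07106
  Neopteryx: 0.31 × 0.21 × 0.48 = 0.031248
  Cynoderma: 0.31 × 0.30 × 0.31 = 0.02883
The unnormalized weights sum to 0.13114.
P(Cynoderma | evidence) = 0.02883 / 0.13114 ≈ 0.220.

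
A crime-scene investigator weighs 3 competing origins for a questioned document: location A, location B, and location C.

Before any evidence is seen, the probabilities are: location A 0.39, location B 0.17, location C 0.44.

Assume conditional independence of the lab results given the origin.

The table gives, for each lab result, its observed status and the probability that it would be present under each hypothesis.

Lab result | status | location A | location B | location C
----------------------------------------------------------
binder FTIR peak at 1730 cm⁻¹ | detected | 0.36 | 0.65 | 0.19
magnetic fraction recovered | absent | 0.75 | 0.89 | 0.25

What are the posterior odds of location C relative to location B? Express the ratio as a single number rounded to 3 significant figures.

5.16

Unnormalized posterior weight (prior times the lab result likelihoods) for each of the two hypotheses (using 1 − P(present | H) for each absent lab result):
  location C: 0.44 × 0.19 × (1 − 0.25) = 0.0627
  location B: 0.17 × 0.65 × (1 − 0.89) = 0.012155
Posterior odds = 0.0627 / 0.012155 ≈ 5.16.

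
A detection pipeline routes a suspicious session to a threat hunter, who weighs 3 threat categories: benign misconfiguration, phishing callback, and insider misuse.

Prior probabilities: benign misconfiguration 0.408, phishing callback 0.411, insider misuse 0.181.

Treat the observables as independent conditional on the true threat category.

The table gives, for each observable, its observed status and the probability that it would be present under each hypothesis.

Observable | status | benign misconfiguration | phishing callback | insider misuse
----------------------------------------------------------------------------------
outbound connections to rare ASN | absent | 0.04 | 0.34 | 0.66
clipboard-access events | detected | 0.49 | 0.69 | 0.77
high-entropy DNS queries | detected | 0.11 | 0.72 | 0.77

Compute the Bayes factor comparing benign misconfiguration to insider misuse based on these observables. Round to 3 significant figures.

Take the product of per-observable likelihoods under each hypothesis (using 1 − P(present | H) for each absent observable), then divide.
  benign misconfiguration: (1 − 0.04) × 0.49 × 0.11 = 0.051744
  insider misuse: (1 − 0.66) × 0.77 × 0.77 = 0.20159
Bayes factor = 0.051744 / 0.20159 ≈ 0.257

0.257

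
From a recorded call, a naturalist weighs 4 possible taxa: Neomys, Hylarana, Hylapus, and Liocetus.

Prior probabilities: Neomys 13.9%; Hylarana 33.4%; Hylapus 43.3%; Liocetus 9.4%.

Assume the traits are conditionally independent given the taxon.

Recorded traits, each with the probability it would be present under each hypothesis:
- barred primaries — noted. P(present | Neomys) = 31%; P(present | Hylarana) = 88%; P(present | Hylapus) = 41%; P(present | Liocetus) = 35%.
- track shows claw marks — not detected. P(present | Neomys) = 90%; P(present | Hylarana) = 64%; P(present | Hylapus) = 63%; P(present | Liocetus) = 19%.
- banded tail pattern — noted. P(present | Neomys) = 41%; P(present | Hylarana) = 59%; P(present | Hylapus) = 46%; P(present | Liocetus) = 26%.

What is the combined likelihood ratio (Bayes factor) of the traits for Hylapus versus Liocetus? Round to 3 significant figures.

0.947

The Bayes factor is the ratio of the joint likelihoods of the trait pattern under the two hypotheses (using 1 − P(present | H) for each absent trait).
  Hylapus: 0.41 × (1 − 0.63) × 0.46 = 0.069782
  Liocetus: 0.35 × (1 − 0.19) × 0.26 = 0.07371
Bayes factor = 0.069782 / 0.07371 ≈ 0.947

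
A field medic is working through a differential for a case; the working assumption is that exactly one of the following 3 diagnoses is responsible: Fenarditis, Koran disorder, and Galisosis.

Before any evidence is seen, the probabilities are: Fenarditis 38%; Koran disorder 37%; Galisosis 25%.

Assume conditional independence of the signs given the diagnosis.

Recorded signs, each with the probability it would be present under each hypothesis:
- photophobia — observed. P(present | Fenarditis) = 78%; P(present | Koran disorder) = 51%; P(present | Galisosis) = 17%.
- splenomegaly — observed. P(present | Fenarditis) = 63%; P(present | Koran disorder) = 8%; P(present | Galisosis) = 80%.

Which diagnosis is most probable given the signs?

Multiply each prior by the joint likelihood of the sign pattern:
  Fenarditis: 0.38 × 0.78 × 0.63 = 0.18673
  Koran disorder: 0.37 × 0.51 × 0.08 = 0.015096
  Galisosis: 0.25 × 0.17 × 0.80 = 0.034
Marginal likelihood of the evidence = 0.23583.
P(Fenarditis | evidence) ≈ 0.18673 / 0.23583 ≈ 0.792
P(Koran disorder | evidence) ≈ 0.015096 / 0.23583 ≈ 0.064
P(Galisosis | evidence) ≈ 0.034 / 0.23583 ≈ 0.144
The largest is 0.792, so Fenarditis is most probable.

Fenarditis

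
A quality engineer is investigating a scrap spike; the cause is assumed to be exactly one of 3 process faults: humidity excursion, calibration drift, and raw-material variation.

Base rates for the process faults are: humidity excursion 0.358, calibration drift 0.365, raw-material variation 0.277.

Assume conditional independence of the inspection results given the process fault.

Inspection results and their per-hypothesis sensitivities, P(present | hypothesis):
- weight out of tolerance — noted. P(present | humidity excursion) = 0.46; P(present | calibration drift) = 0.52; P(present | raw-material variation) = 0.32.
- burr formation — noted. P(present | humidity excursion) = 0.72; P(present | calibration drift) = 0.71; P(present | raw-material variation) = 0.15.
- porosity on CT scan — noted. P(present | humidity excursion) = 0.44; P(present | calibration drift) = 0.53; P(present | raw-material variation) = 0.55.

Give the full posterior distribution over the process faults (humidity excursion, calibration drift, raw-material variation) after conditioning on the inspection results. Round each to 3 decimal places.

Multiply each prior by the joint likelihood of the inspection result pattern:
  humidity excursion: 0.358 × 0.46 × 0.72 × 0.44 = 0.052171
  calibration drift: 0.365 × 0.52 × 0.71 × 0.53 = 0.071422
  raw-material variation: 0.277 × 0.32 × 0.15 × 0.55 = 0.0073128
Marginal likelihood of the evidence = 0.13091.
P(humidity excursion | evidence) = 0.052171 / 0.13091 ≈ 0.399
P(calibration drift | evidence) = 0.071422 / 0.13091 ≈ 0.546
P(raw-material variation | evidence) = 0.0073128 / 0.13091 ≈ 0.056

0.399, 0.546, 0.056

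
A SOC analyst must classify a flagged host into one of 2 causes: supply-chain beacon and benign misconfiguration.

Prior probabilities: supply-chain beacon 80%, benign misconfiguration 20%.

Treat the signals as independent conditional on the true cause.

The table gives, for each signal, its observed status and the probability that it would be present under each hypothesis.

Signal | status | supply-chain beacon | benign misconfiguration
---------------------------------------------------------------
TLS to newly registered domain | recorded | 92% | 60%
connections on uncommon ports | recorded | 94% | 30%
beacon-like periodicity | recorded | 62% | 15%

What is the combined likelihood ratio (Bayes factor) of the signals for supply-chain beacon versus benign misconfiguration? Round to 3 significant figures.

19.9

The Bayes factor is the ratio of the joint likelihoods of the signal pattern under the two hypotheses.
  supply-chain beacon: 0.92 × 0.94 × 0.62 = 0.53618
  benign misconfiguration: 0.60 × 0.30 × 0.15 = 0.027
Bayes factor = 0.53618 / 0.027 ≈ 19.9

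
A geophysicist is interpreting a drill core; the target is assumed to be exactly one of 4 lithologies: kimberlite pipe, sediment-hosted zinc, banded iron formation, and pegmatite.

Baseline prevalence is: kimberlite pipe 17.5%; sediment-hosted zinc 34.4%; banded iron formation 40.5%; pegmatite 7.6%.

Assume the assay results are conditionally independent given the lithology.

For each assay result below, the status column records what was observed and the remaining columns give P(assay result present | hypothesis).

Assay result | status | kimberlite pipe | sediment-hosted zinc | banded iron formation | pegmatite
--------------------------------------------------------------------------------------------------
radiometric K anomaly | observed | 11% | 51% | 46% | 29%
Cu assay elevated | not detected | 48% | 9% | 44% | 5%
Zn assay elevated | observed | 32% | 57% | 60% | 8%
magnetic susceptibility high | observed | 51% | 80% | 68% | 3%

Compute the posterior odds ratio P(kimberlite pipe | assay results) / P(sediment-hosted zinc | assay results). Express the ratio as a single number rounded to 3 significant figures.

Unnormalized posterior weight (prior times the assay result likelihoods) for each of the two hypotheses (using 1 − P(present | H) for each absent assay result):
  kimberlite pipe: 0.175 × 0.11 × (1 − 0.48) × 0.32 × 0.51 = 0.0016336
  sediment-hosted zinc: 0.344 × 0.51 × (1 − 0.09) × 0.57 × 0.80 = 0.072801
Odds(kimberlite pipe : sediment-hosted zinc) = 0.0016336 / 0.072801 ≈ 0.0224.

0.0224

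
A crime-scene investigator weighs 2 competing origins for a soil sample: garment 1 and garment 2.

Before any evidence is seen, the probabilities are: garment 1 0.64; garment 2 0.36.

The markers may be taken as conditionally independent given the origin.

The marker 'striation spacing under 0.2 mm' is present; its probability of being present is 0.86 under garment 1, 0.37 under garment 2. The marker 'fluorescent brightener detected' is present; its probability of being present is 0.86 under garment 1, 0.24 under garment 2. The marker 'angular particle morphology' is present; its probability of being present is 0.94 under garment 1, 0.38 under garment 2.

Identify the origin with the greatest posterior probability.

For each hypothesis, the unnormalized posterior weight is prior × product of the marker likelihoods:
  garment 1: 0.64 × 0.86 × 0.86 × 0.94 = 0.44494
  garment 2: 0.36 × 0.37 × 0.24 × 0.38 = 0.012148
The unnormalized weights sum to 0.45709.
P(garment 1 | evidence) ≈ 0.44494 / 0.45709 ≈ 0.973
P(garment 2 | evidence) ≈ 0.012148 / 0.45709 ≈ 0.027
The largest is 0.973, so garment 1 is most probable.

garment 1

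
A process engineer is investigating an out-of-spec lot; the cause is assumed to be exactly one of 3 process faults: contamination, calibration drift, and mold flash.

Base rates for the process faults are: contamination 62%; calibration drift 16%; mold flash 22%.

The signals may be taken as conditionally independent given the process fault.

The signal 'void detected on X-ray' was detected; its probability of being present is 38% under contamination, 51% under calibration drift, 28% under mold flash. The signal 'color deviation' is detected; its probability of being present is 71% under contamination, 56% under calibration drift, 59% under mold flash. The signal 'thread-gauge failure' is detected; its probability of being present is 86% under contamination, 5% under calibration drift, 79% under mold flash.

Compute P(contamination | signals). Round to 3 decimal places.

0.823

Multiply each prior by the joint likelihood of the signal pattern:
  contamination: 0.62 × 0.38 × 0.71 × 0.86 = 0.14386
  calibration drift: 0.16 × 0.51 × 0.56 × 0.05 = 0.0022848
  mold flash: 0.22 × 0.28 × 0.59 × 0.79 = 0.028712
The unnormalized weights sum to 0.17485.
P(contamination | evidence) = 0.14386 / 0.17485 ≈ 0.823.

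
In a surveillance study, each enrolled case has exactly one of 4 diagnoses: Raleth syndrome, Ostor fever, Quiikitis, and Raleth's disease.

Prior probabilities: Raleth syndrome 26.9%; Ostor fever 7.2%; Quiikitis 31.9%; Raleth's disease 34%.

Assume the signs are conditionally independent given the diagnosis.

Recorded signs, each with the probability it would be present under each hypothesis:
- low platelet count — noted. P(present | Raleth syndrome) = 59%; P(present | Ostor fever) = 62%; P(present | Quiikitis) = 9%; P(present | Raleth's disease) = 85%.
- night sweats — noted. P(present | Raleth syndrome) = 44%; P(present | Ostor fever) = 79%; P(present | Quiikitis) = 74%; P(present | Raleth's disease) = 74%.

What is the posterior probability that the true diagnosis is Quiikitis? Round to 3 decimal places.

0.062

For each hypothesis, the unnormalized posterior weight is prior × product of the sign likelihoods:
  Raleth syndrome: 0.269 × 0.59 × 0.44 = 0.069832
  Ostor fever: 0.072 × 0.62 × 0.79 = 0.035266
  Quiikitis: 0.319 × 0.09 × 0.74 = 0.021245
  Raleth's disease: 0.340 × 0.85 × 0.74 = 0.21386
Marginal likelihood of the evidence = 0.3402.
P(Quiikitis | evidence) = 0.021245 / 0.3402 ≈ 0.062.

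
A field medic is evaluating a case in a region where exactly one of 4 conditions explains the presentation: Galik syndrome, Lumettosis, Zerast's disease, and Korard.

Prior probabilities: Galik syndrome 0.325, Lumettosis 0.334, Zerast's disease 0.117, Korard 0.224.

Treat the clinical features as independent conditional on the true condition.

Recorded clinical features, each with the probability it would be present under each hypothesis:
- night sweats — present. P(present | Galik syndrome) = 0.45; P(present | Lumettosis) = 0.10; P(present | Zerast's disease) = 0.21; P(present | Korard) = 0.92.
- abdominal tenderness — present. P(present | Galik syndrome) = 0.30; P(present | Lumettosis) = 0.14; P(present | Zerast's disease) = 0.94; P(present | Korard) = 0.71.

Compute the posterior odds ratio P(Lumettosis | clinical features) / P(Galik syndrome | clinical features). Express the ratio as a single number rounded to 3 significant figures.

0.107

Posterior odds equal prior odds times the likelihood ratio; only the two competing hypotheses matter.
  Lumettosis: 0.334 × 0.10 × 0.14 = 0.004676
  Galik syndrome: 0.325 × 0.45 × 0.30 = 0.043875
Odds(Lumettosis : Galik syndrome) = 0.004676 / 0.043875 ≈ 0.107.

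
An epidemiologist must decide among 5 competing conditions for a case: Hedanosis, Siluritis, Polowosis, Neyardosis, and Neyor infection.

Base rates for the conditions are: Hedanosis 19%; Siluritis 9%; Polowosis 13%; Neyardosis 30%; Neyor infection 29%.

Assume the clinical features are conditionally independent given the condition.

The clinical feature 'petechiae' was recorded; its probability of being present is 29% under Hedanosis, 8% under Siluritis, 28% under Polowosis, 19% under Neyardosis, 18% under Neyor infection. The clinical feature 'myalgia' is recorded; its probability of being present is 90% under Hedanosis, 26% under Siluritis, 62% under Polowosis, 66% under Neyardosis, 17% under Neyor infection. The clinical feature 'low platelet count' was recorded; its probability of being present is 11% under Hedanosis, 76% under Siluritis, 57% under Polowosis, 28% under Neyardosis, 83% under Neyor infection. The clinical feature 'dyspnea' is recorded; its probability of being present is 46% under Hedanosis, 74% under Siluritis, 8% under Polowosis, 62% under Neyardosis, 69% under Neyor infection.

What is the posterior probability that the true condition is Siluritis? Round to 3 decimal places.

0.065

For each hypothesis, the unnormalized posterior weight is prior × product of the clinical feature likelihoods:
  Hedanosis: 0.19 × 0.29 × 0.90 × 0.11 × 0.46 = 0.0025093
  Siluritis: 0.09 × 0.08 × 0.26 × 0.76 × 0.74 = 0.0010528
  Polowosis: 0.13 × 0.28 × 0.62 × 0.57 × 0.08 = 0.0010291
  Neyardosis: 0.30 × 0.19 × 0.66 × 0.28 × 0.62 = 0.0065308
  Neyor infection: 0.29 × 0.18 × 0.17 × 0.83 × 0.69 = 0.0050821
The unnormalized weights sum to 0.016204.
P(Siluritis | evidence) = 0.0010528 / 0.016204 ≈ 0.065.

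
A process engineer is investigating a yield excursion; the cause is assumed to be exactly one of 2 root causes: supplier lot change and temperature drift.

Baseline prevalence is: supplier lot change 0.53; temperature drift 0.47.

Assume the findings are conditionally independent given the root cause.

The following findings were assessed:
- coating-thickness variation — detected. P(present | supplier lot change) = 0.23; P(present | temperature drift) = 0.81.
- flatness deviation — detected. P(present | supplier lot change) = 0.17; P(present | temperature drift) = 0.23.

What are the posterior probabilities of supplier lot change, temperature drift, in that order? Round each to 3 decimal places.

Multiply each prior by the joint likelihood of the evidence pattern:
  supplier lot change: 0.53 × 0.23 × 0.17 = 0.020723
  temperature drift: 0.47 × 0.81 × 0.23 = 0.087561
The unnormalized weights sum to 0.10828.
P(supplier lot change | evidence) = 0.020723 / 0.10828 ≈ 0.191
P(temperature drift | evidence) = 0.087561 / 0.10828 ≈ 0.809

0.191, 0.809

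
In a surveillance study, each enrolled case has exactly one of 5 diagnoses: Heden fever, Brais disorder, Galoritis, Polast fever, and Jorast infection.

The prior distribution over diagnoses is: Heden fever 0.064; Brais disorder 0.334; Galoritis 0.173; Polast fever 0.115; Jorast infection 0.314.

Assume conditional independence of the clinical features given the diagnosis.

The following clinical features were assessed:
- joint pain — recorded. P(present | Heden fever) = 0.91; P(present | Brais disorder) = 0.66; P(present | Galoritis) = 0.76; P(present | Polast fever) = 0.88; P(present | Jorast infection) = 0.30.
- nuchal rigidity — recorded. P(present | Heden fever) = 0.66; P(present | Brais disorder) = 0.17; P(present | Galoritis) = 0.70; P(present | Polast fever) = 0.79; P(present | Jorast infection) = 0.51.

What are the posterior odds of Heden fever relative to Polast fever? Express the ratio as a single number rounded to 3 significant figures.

Posterior odds equal prior odds times the likelihood ratio; only the two competing hypotheses matter.
  Heden fever: 0.064 × 0.91 × 0.66 = 0.038438
  Polast fever: 0.115 × 0.88 × 0.79 = 0.079948
Odds(Heden fever : Polast fever) = 0.038438 / 0.079948 ≈ 0.481.

0.481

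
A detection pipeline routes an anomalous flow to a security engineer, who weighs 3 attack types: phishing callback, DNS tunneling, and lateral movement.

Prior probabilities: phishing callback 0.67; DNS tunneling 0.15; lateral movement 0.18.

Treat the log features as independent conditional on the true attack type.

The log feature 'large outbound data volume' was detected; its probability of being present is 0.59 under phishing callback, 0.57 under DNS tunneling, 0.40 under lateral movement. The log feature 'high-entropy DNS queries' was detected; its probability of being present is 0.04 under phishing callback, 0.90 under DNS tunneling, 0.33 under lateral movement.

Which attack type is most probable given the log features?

Multiply each prior by the joint likelihood of the log feature pattern:
  phishing callback: 0.67 × 0.59 × 0.04 = 0.015812
  DNS tunneling: 0.15 × 0.57 × 0.90 = 0.07695
  lateral movement: 0.18 × 0.40 × 0.33 = 0.02376
Marginal likelihood of the evidence = 0.11652.
P(phishing callback | evidence) ≈ 0.015812 / 0.11652 ≈ 0.136
P(DNS tunneling | evidence) ≈ 0.07695 / 0.11652 ≈ 0.660
P(lateral movement | evidence) ≈ 0.02376 / 0.11652 ≈ 0.204
The largest is 0.660, so DNS tunneling is most probable.

DNS tunneling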